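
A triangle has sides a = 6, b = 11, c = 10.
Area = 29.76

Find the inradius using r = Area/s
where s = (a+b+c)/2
s = (6 + 11 + 10)/2 = 27/2 = 13.5
r = Area/s = 29.76/13.5 ≈ 2.20444

r = 2.204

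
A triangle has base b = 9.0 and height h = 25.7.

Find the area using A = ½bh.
A = ½·b·h = ½·9.0·25.7 = ½·231.3 = 115.65

Area = 115.65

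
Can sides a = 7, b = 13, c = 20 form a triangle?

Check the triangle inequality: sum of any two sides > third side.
a + b vs c: 7 + 13 = 20 ≤ 20  ✗
a + c vs b: 7 + 20 = 27 > 13  ✓
b + c vs a: 13 + 20 = 33 > 7  ✓

No: 7 + 13 = 20 is not > 20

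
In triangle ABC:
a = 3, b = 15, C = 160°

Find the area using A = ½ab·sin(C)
A = ½·a·b·sin(C) = ½·3·15·sin(160°)
sin(160°) ≈ 0.34202
A ≈ ½·45·0.34202 = 22.5·0.34202 ≈ 7.69545

Area = 7.695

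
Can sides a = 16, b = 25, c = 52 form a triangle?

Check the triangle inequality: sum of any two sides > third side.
a + b vs c: 16 + 25 = 41 ≤ 52  ✗
a + c vs b: 16 + 52 = 68 > 25  ✓
b + c vs a: 25 + 52 = 77 > 16  ✓

No: 16 + 25 = 41 is not > 52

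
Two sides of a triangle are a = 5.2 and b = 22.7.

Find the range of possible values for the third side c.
Triangle inequality: |a − b| < c < a + b
|a − b| = |5.2 − 22.7| = 17.5
a + b = 5.2 + 22.7 = 27.9

17.5 < c < 27.9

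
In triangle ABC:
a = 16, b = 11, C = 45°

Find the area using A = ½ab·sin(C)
A = ½·a·b·sin(C) = ½·16·11·sin(45°)
sin(45°) ≈ 0.707107
A ≈ ½·176·0.707107 = 88·0.707107 ≈ 62.2254

Area = 62.23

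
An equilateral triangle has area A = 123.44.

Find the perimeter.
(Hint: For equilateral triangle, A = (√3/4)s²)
A = (√3/4)s²  ⇒  s² = 4A/√3 = 4·123.44/√3 = 493.76/1.73205 ≈ 285.072
s ≈ √285.072 ≈ 16.8841
Perimeter = 3s ≈ 3·16.8841 ≈ 50.6523

Perimeter = 50.65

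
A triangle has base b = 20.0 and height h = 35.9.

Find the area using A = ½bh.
A = ½·b·h = ½·20.0·35.9 = ½·718 = 359

Area = 359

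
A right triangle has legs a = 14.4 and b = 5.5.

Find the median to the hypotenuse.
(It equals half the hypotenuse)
Hypotenuse c = √(a² + b²) = √(207.36 + 30.25) = √237.61 ≈ 15.4146
Median to hypotenuse = c/2 ≈ 15.4146/2 ≈ 7.7073

Median = 7.707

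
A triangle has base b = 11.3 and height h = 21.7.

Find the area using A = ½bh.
A = ½·b·h = ½·11.3·21.7 = ½·245.21 = 122.605

Area = 122.605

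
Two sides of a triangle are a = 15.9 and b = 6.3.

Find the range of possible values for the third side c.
Triangle inequality: |a − b| < c < a + b
|a − b| = |15.9 − 6.3| = 9.6
a + b = 15.9 + 6.3 = 22.2

9.6 < c < 22.2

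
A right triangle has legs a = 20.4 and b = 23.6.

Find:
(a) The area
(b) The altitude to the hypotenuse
(a) The legs are perpendicular, so Area = ½·a·b = ½·20.4·23.6 = ½·481.44 = 240.72
(b) Hypotenuse c = √(a² + b²) = √(416.16 + 556.96) = √973.12 ≈ 31.1949
    Area = ½·c·h_c  ⇒  h_c = 2·Area/c = 481.44/31.1949 ≈ 15.4333

Area = 240.72, h_c = 15.43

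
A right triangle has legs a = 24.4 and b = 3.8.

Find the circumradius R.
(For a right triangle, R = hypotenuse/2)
Hypotenuse c = √(a² + b²) = √(595.36 + 14.44) = √609.8 ≈ 24.6941
R = c/2 ≈ 24.6941/2 ≈ 12.3471

R = 12.35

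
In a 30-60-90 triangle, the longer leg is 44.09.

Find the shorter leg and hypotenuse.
In a 30-60-90 triangle the sides are in ratio 1 : √3 : 2, so short leg = long leg/√3 and hypotenuse = 2·(short leg).
Short leg = 44.09/√3 ≈ 44.09/1.73205 ≈ 25.4554
Hypotenuse = 2·25.4554 ≈ 50.9107

Short leg = 25.46, Hypotenuse = 50.91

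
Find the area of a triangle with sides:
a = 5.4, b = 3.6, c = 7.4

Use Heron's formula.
s = (5.4 + 3.6 + 7.4)/2 = 16.4/2 = 8.2
s − a = 2.8, s − b = 4.6, s − c = 0.8
s(s−a)(s−b)(s−c) = 8.2·2.8·4.6·0.8 ≈ 84.4928
Area = √84.4928 ≈ 9.192

Area = 9.192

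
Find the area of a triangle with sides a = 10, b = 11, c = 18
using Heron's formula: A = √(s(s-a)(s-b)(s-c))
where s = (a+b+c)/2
s = (10 + 11 + 18)/2 = 39/2 = 19.5
s − a = 9.5, s − b = 8.5, s − c = 1.5
s(s−a)(s−b)(s−c) = 19.5·9.5·8.5·1.5 = 2361.9375
Area = √2361.9375 ≈ 48.5998

s = 19.5, Area = 48.6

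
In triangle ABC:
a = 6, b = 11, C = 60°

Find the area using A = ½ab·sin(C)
A = ½·a·b·sin(C) = ½·6·11·sin(60°)
sin(60°) ≈ 0.866025
A ≈ ½·66·0.866025 = 33·0.866025 ≈ 28.5788

Area = 28.58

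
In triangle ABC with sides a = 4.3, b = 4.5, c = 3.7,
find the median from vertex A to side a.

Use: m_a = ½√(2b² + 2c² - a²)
m_a = ½√(2·4.5² + 2·3.7² − 4.3²) = ½√(2·20.25 + 2·13.69 − 18.49) = ½√(40.5 + 27.38 − 18.49) = ½√49.39
√49.39 ≈ 7.0278, so m_a ≈ 3.5139

m_a = 3.514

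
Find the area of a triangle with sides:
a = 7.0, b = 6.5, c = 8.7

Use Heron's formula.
s = (7.0 + 6.5 + 8.7)/2 = 22.2/2 = 11.1
s − a = 4.1, s − b = 4.6, s − c = 2.4
s(s−a)(s−b)(s−c) = 11.1·4.1·4.6·2.4 ≈ 502.43
Area = √502.43 ≈ 22.415

Area = 22.41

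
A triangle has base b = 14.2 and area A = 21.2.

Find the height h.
A = ½·b·h  ⇒  h = 2A/b = 2·21.2/14.2 = 42.4/14.2 ≈ 2.98592

h = 2.986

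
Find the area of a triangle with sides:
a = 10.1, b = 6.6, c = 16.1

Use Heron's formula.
s = (10.1 + 6.6 + 16.1)/2 = 32.8/2 = 16.4
s − a = 6.3, s − b = 9.8, s − c = 0.3
s(s−a)(s−b)(s−c) = 16.4·6.3·9.8·0.3 ≈ 303.761
Area = √303.761 ≈ 17.4287

Area = 17.43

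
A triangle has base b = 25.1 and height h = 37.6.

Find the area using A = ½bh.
A = ½·b·h = ½·25.1·37.6 = ½·943.76 = 471.88

Area = 471.88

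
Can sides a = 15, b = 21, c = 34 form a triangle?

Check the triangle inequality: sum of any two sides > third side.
a + b vs c: 15 + 21 = 36 > 34  ✓
a + c vs b: 15 + 34 = 49 > 21  ✓
b + c vs a: 21 + 34 = 55 > 15  ✓

Yes, triangle inequality satisfied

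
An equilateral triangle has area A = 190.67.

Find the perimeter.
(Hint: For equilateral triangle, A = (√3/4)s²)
A = (√3/4)s²  ⇒  s² = 4A/√3 = 4·190.67/√3 = 762.68/1.73205 ≈ 440.334
s ≈ √440.334 ≈ 20.9841
Perimeter = 3s ≈ 3·20.9841 ≈ 62.9524

Perimeter = 62.95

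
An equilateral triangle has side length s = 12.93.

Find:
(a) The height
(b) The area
(a) The height splits the triangle into two 30-60-90 halves: h = s·√3/2 = 12.93·1.73205/2 ≈ 22.3954/2 ≈ 11.1977
(b) Area = (√3/4)·s² = (√3/4)·12.93² = (√3/4)·167.1849 ≈ 0.433013·167.1849 ≈ 72.3932

Height = 11.2, Area = 72.39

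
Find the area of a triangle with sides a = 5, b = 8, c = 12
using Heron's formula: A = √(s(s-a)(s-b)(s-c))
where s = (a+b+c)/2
s = (5 + 8 + 12)/2 = 25/2 = 12.5
s − a = 7.5, s − b = 4.5, s − c = 0.5
s(s−a)(s−b)(s−c) = 12.5·7.5·4.5·0.5 = 210.9375
Area = √210.9375 ≈ 14.5237

s = 12.5, Area = 14.52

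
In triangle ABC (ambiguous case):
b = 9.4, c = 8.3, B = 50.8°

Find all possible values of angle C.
b/sin(B) = c/sin(C)  ⇒  sin(C) = c·sin(B)/b = 8.3·sin(50.8°)/9.4
sin(50.8°) ≈ 0.774944
sin(C) ≈ 8.3·0.774944/9.4 ≈ 6.43204/9.4 ≈ 0.684259
Candidate 1: C₁ = arcsin(0.684259) ≈ 43.1774°  →  A = 180° − 50.8° − 43.1774° ≈ 86.0226° > 0, valid
Candidate 2: C₂ = 180° − C₁ ≈ 136.823°  →  A = 180° − 50.8° − 136.823° ≈ -7.6226° ≤ 0, not a valid triangle

C = 43.18° (one solution)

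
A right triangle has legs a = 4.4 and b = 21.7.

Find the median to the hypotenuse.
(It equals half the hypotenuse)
Hypotenuse c = √(a² + b²) = √(19.36 + 470.89) = √490.25 ≈ 22.1416
Median to hypotenuse = c/2 ≈ 22.1416/2 ≈ 11.0708

Median = 11.07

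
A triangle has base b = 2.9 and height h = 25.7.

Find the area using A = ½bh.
A = ½·b·h = ½·2.9·25.7 = ½·74.53 = 37.265

Area = 37.265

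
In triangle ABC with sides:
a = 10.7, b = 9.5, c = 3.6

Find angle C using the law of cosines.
c² = a² + b² − 2ab·cos(C)  ⇒  cos(C) = (a² + b² − c²)/(2ab)
cos(C) = (10.7² + 9.5² − 3.6²)/(2·10.7·9.5) = (114.49 + 90.25 − 12.96)/203.3 = 191.78/203.3 ≈ 0.943335
C = arccos(0.943335) ≈ 19.3806°

C = 19.38°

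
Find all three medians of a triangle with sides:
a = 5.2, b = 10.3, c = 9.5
Median formula: m_a = ½√(2b² + 2c² − a²) (and cyclically). a² = 27.04, b² = 106.09, c² = 90.25.
m_a = ½√(2·106.09 + 2·90.25 − 27.04) = ½√365.64 ≈ ½·19.1217 ≈ 9.56086
m_b = ½√(2·27.04 + 2·90.25 − 106.09) = ½√128.49 ≈ ½·11.3353 ≈ 5.66767
m_c = ½√(2·27.04 + 2·106.09 − 90.25) = ½√176.01 ≈ ½·13.2669 ≈ 6.63344

m_a = 9.561, m_b = 5.668, m_c = 6.633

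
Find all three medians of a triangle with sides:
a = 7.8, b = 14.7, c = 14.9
Median formula: m_a = ½√(2b² + 2c² − a²) (and cyclically). a² = 60.84, b² = 216.09, c² = 222.01.
m_a = ½√(2·216.09 + 2·222.01 − 60.84) = ½√815.36 ≈ ½·28.5545 ≈ 14.2773
m_b = ½√(2·60.84 + 2·222.01 − 216.09) = ½√349.61 ≈ ½·18.6979 ≈ 9.34893
m_c = ½√(2·60.84 + 2·216.09 − 222.01) = ½√331.85 ≈ ½·18.2168 ≈ 9.10838

m_a = 14.28, m_b = 9.349, m_c = 9.108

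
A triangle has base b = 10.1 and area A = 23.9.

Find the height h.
A = ½·b·h  ⇒  h = 2A/b = 2·23.9/10.1 = 47.8/10.1 ≈ 4.73267

h = 4.733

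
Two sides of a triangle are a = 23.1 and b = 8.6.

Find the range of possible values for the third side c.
Triangle inequality: |a − b| < c < a + b
|a − b| = |23.1 − 8.6| = 14.5
a + b = 23.1 + 8.6 = 31.7

14.5 < c < 31.7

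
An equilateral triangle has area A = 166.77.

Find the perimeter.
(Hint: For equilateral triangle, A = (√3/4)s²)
A = (√3/4)s²  ⇒  s² = 4A/√3 = 4·166.77/√3 = 667.08/1.73205 ≈ 385.139
s ≈ √385.139 ≈ 19.625
Perimeter = 3s ≈ 3·19.625 ≈ 58.8749

Perimeter = 58.87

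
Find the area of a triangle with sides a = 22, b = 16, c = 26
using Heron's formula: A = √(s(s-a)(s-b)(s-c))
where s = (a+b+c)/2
s = (22 + 16 + 26)/2 = 64/2 = 32
s − a = 10, s − b = 16, s − c = 6
s(s−a)(s−b)(s−c) = 32·10·16·6 = 30720
Area = √30720 ≈ 175.271

s = 32.0, Area = 175.3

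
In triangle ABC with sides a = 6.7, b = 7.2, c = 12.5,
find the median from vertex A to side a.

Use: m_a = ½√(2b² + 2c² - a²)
m_a = ½√(2·7.2² + 2·12.5² − 6.7²) = ½√(2·51.84 + 2·156.25 − 44.89) = ½√(103.68 + 312.5 − 44.89) = ½√371.29
√371.29 ≈ 19.2689, so m_a ≈ 9.63444

m_a = 9.634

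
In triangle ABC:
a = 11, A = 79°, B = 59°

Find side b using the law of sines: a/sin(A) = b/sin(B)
a/sin(A) = b/sin(B)  ⇒  b = a·sin(B)/sin(A) = 11·sin(59°)/sin(79°)
sin(59°) ≈ 0.857167, sin(79°) ≈ 0.981627
b ≈ 11·0.857167/0.981627 ≈ 9.42884/0.981627 ≈ 9.60532

b = 9.605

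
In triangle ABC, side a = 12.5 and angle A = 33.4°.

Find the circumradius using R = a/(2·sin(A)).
R = a/(2·sin(A)) = 12.5/(2·sin(33.4°))
sin(33.4°) ≈ 0.550481
R ≈ 12.5/(2·0.550481) = 12.5/1.10096 ≈ 11.3537

R = 11.35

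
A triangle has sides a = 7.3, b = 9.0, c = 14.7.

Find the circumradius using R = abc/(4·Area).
First find the area with Heron's formula.
s = (7.3 + 9.0 + 14.7)/2 = 15.5
Area = √(s(s−a)(s−b)(s−c)) = √(15.5·8.2·6.5·0.8) ≈ √660.92 ≈ 25.7084
abc = 7.3·9.0·14.7 = 965.79
R = abc/(4·Area) ≈ 965.79/(4·25.7084) = 965.79/102.833 ≈ 9.39179

R = 9.392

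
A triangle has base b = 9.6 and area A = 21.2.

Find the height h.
A = ½·b·h  ⇒  h = 2A/b = 2·21.2/9.6 = 42.4/9.6 ≈ 4.41667

h = 4.417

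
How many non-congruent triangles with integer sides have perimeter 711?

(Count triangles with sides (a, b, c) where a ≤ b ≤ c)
Let a ≤ b ≤ c with a + b + c = 711. The only binding inequality is a + b > c, i.e. 711 − c > c, so c < 711/2; and c ≥ 711/3 since c is the largest side.
So 237 ≤ c ≤ 355. For each c, b runs from ⌈(711 − c)/2⌉ up to c (then a = 711 − b − c satisfies 1 ≤ a ≤ b automatically), giving c − ⌈(711 − c)/2⌉ + 1 choices.
Summing over c: 1 + 2 + 4 + 5 + … + 176 + 178  (119 terms, c = 237, …, 355) = 10621
Check (closed form: nearest integer to p²/48 for even p, (p+3)²/48 for odd p): (711+3)²/48 = 714²/48 = 509796/48 ≈ 10620.75 → 10621

10621 triangles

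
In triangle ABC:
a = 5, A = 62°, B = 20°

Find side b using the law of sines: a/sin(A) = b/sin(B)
a/sin(A) = b/sin(B)  ⇒  b = a·sin(B)/sin(A) = 5·sin(20°)/sin(62°)
sin(20°) ≈ 0.34202, sin(62°) ≈ 0.882948
b ≈ 5·0.34202/0.882948 ≈ 1.7101/0.882948 ≈ 1.93681

b = 1.937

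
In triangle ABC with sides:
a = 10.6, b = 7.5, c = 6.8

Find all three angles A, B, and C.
Law of cosines for each angle (a² = 112.36, b² = 56.25, c² = 46.24):
cos(A) = (b² + c² − a²)/(2bc) = (56.25 + 46.24 − 112.36)/(2·7.5·6.8) = -9.87/102 ≈ -0.0967647  ⇒  A ≈ 95.5529°
cos(B) = (a² + c² − b²)/(2ac) = (112.36 + 46.24 − 56.25)/(2·10.6·6.8) = 102.35/144.16 ≈ 0.709975  ⇒  B ≈ 44.7671°
cos(C) = (a² + b² − c²)/(2ab) = (112.36 + 56.25 − 46.24)/(2·10.6·7.5) = 122.37/159 ≈ 0.769623  ⇒  C ≈ 39.68°
Check: A + B + C ≈ 180°

A = 95.55°, B = 44.77°, C = 39.68°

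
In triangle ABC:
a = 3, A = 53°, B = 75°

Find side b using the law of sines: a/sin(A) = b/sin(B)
a/sin(A) = b/sin(B)  ⇒  b = a·sin(B)/sin(A) = 3·sin(75°)/sin(53°)
sin(75°) ≈ 0.965926, sin(53°) ≈ 0.798636
b ≈ 3·0.965926/0.798636 ≈ 2.89778/0.798636 ≈ 3.62841

b = 3.628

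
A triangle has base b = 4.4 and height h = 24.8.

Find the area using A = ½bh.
A = ½·b·h = ½·4.4·24.8 = ½·109.12 = 54.56

Area = 54.56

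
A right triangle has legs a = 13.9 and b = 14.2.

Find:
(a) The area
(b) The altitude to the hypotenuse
(a) The legs are perpendicular, so Area = ½·a·b = ½·13.9·14.2 = ½·197.38 = 98.69
(b) Hypotenuse c = √(a² + b²) = √(193.21 + 201.64) = √394.85 ≈ 19.8708
    Area = ½·c·h_c  ⇒  h_c = 2·Area/c = 197.38/19.8708 ≈ 9.93315

Area = 98.69, h_c = 9.933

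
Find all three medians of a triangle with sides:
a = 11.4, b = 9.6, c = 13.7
Median formula: m_a = ½√(2b² + 2c² − a²) (and cyclically). a² = 129.96, b² = 92.16, c² = 187.69.
m_a = ½√(2·92.16 + 2·187.69 − 129.96) = ½√429.74 ≈ ½·20.7302 ≈ 10.3651
m_b = ½√(2·129.96 + 2·187.69 − 92.16) = ½√543.14 ≈ ½·23.3054 ≈ 11.6527
m_c = ½√(2·129.96 + 2·92.16 − 187.69) = ½√256.55 ≈ ½·16.0172 ≈ 8.00859

m_a = 10.37, m_b = 11.65, m_c = 8.009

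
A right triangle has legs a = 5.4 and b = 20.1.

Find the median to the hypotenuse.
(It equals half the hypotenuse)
Hypotenuse c = √(a² + b²) = √(29.16 + 404.01) = √433.17 ≈ 20.8127
Median to hypotenuse = c/2 ≈ 20.8127/2 ≈ 10.4064

Median = 10.41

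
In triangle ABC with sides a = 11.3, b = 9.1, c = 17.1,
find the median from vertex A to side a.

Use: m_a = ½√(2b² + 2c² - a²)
m_a = ½√(2·9.1² + 2·17.1² − 11.3²) = ½√(2·82.81 + 2·292.41 − 127.69) = ½√(165.62 + 584.82 − 127.69) = ½√622.75
√622.75 ≈ 24.955, so m_a ≈ 12.4775

m_a = 12.48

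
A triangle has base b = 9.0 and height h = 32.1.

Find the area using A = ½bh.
A = ½·b·h = ½·9.0·32.1 = ½·288.9 = 144.45

Area = 144.45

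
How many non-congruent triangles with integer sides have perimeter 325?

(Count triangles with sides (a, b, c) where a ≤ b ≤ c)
Let a ≤ b ≤ c with a + b + c = 325. The only binding inequality is a + b > c, i.e. 325 − c > c, so c < 325/2; and c ≥ 325/3 since c is the largest side.
So 109 ≤ c ≤ 162. For each c, b runs from ⌈(325 − c)/2⌉ up to c (then a = 325 − b − c satisfies 1 ≤ a ≤ b automatically), giving c − ⌈(325 − c)/2⌉ + 1 choices.
Summing over c: 2 + 3 + 5 + 6 + … + 80 + 81  (54 terms, c = 109, …, 162) = 2241
Check (closed form: nearest integer to p²/48 for even p, (p+3)²/48 for odd p): (325+3)²/48 = 328²/48 = 107584/48 ≈ 2241.33 → 2241

2241 triangles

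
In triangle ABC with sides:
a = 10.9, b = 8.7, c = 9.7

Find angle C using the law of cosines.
c² = a² + b² − 2ab·cos(C)  ⇒  cos(C) = (a² + b² − c²)/(2ab)
cos(C) = (10.9² + 8.7² − 9.7²)/(2·10.9·8.7) = (118.81 + 75.69 − 94.09)/189.66 = 100.41/189.66 ≈ 0.529421
C = arccos(0.529421) ≈ 58.0337°

C = 58.03°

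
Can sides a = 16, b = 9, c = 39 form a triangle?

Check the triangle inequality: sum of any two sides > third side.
a + b vs c: 16 + 9 = 25 ≤ 39  ✗
a + c vs b: 16 + 39 = 55 > 9  ✓
b + c vs a: 9 + 39 = 48 > 16  ✓

No: 16 + 9 = 25 is not > 39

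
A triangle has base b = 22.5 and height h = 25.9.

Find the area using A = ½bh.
A = ½·b·h = ½·22.5·25.9 = ½·582.75 = 291.375

Area = 291.375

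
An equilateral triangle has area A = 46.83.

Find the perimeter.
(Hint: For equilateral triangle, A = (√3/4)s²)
A = (√3/4)s²  ⇒  s² = 4A/√3 = 4·46.83/√3 = 187.32/1.73205 ≈ 108.149
s ≈ √108.149 ≈ 10.3995
Perimeter = 3s ≈ 3·10.3995 ≈ 31.1984

Perimeter = 31.2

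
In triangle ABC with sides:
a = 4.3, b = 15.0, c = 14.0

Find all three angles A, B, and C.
Law of cosines for each angle (a² = 18.49, b² = 225, c² = 196):
cos(A) = (b² + c² − a²)/(2bc) = (225 + 196 − 18.49)/(2·15.0·14.0) = 402.51/420 ≈ 0.958357  ⇒  A ≈ 16.5931°
cos(B) = (a² + c² − b²)/(2ac) = (18.49 + 196 − 225)/(2·4.3·14.0) = -10.51/120.4 ≈ -0.0872924  ⇒  B ≈ 95.0079°
cos(C) = (a² + b² − c²)/(2ab) = (18.49 + 225 − 196)/(2·4.3·15.0) = 47.49/129 ≈ 0.36814  ⇒  C ≈ 68.3991°
Check: A + B + C ≈ 180°

A = 16.59°, B = 95.01°, C = 68.4°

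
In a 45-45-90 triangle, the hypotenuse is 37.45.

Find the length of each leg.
In a 45-45-90 triangle hypotenuse = leg·√2, so leg = hypotenuse/√2.
Leg = 37.45/√2 ≈ 37.45/1.41421 ≈ 26.4811

Each leg = 26.48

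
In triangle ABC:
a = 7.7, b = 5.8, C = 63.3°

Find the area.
Two sides and the included angle (SAS): A = ½·a·b·sin(C) = ½·7.7·5.8·sin(63.3°)
sin(63.3°) ≈ 0.893371
A ≈ ½·44.66·0.893371 = 22.33·0.893371 ≈ 19.949

Area = 19.95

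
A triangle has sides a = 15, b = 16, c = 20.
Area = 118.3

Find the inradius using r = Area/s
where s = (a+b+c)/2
s = (15 + 16 + 20)/2 = 51/2 = 25.5
r = Area/s = 118.3/25.5 ≈ 4.63922

r = 4.639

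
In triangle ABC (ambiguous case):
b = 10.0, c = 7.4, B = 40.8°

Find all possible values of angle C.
b/sin(B) = c/sin(C)  ⇒  sin(C) = c·sin(B)/b = 7.4·sin(40.8°)/10.0
sin(40.8°) ≈ 0.653421
sin(C) ≈ 7.4·0.653421/10.0 ≈ 4.83531/10.0 ≈ 0.483531
Candidate 1: C₁ = arcsin(0.483531) ≈ 28.9163°  →  A = 180° − 40.8° − 28.9163° ≈ 110.284° > 0, valid
Candidate 2: C₂ = 180° − C₁ ≈ 151.084°  →  A = 180° − 40.8° − 151.084° ≈ -11.8837° ≤ 0, not a valid triangle

C = 28.92° (one solution)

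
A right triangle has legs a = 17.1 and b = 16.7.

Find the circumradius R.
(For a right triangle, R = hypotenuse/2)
Hypotenuse c = √(a² + b²) = √(292.41 + 278.89) = √571.3 ≈ 23.9019
R = c/2 ≈ 23.9019/2 ≈ 11.9509

R = 11.95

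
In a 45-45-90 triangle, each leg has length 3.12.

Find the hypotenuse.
In a 45-45-90 triangle the sides are in ratio 1 : 1 : √2, so hypotenuse = leg·√2.
Hypotenuse = 3.12·√2 ≈ 3.12·1.41421 ≈ 4.41235

Hypotenuse = 3.12√2 = 4.412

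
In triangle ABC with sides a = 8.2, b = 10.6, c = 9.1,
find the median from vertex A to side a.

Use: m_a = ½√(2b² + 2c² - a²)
m_a = ½√(2·10.6² + 2·9.1² − 8.2²) = ½√(2·112.36 + 2·82.81 − 67.24) = ½√(224.72 + 165.62 − 67.24) = ½√323.1
√323.1 ≈ 17.975, so m_a ≈ 8.98749

m_a = 8.987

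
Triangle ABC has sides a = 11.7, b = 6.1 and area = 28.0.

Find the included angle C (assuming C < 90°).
Area = ½·a·b·sin(C)  ⇒  sin(C) = 2·Area/(a·b) = 2·28.0/(11.7·6.1) = 56/71.37 ≈ 0.784643
C = arcsin(0.784643) ≈ 51.6877° (taking the acute solution since C < 90°)

C = 51.69°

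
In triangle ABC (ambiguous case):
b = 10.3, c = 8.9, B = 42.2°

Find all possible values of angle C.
b/sin(B) = c/sin(C)  ⇒  sin(C) = c·sin(B)/b = 8.9·sin(42.2°)/10.3
sin(42.2°) ≈ 0.671721
sin(C) ≈ 8.9·0.671721/10.3 ≈ 5.97831/10.3 ≈ 0.580419
Candidate 1: C₁ = arcsin(0.580419) ≈ 35.48°  →  A = 180° − 42.2° − 35.48° ≈ 102.32° > 0, valid
Candidate 2: C₂ = 180° − C₁ ≈ 144.52°  →  A = 180° − 42.2° − 144.52° ≈ -6.72° ≤ 0, not a valid triangle

C = 35.48° (one solution)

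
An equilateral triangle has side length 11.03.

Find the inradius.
r = Area/s with s the semi-perimeter.
Area = (√3/4)·11.03² = (√3/4)·121.6609 ≈ 0.433013·121.6609 ≈ 52.6807
s = 3·11.03/2 = 16.545
r ≈ 52.6807/16.545 ≈ 3.18409
(Equivalently r = side/(2√3) = 11.03/3.4641 ≈ 3.18409.)

r = 3.184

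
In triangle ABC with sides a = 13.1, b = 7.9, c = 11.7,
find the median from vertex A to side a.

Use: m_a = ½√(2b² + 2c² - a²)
m_a = ½√(2·7.9² + 2·11.7² − 13.1²) = ½√(2·62.41 + 2·136.89 − 171.61) = ½√(124.82 + 273.78 − 171.61) = ½√226.99
√226.99 ≈ 15.0662, so m_a ≈ 7.53309

m_a = 7.533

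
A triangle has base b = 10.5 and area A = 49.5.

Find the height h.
A = ½·b·h  ⇒  h = 2A/b = 2·49.5/10.5 = 99/10.5 ≈ 9.42857

h = 9.429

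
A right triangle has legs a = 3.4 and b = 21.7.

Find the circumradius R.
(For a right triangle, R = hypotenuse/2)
Hypotenuse c = √(a² + b²) = √(11.56 + 470.89) = √482.45 ≈ 21.9647
R = c/2 ≈ 21.9647/2 ≈ 10.9824

R = 10.98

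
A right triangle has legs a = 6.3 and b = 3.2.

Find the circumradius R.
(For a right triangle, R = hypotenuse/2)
Hypotenuse c = √(a² + b²) = √(39.69 + 10.24) = √49.93 ≈ 7.06612
R = c/2 ≈ 7.06612/2 ≈ 3.53306

R = 3.533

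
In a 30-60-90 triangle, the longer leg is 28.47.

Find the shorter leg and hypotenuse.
In a 30-60-90 triangle the sides are in ratio 1 : √3 : 2, so short leg = long leg/√3 and hypotenuse = 2·(short leg).
Short leg = 28.47/√3 ≈ 28.47/1.73205 ≈ 16.4372
Hypotenuse = 2·16.4372 ≈ 32.8743

Short leg = 16.44, Hypotenuse = 32.87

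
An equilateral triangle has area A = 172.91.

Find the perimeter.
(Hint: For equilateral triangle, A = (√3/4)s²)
A = (√3/4)s²  ⇒  s² = 4A/√3 = 4·172.91/√3 = 691.64/1.73205 ≈ 399.319
s ≈ √399.319 ≈ 19.983
Perimeter = 3s ≈ 3·19.983 ≈ 59.9489

Perimeter = 59.95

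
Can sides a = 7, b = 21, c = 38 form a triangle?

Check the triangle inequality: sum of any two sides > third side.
a + b vs c: 7 + 21 = 28 ≤ 38  ✗
a + c vs b: 7 + 38 = 45 > 21  ✓
b + c vs a: 21 + 38 = 59 > 7  ✓

No: 7 + 21 = 28 is not > 38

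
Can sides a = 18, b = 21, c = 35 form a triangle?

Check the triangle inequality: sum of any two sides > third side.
a + b vs c: 18 + 21 = 39 > 35  ✓
a + c vs b: 18 + 35 = 53 > 21  ✓
b + c vs a: 21 + 35 = 56 > 18  ✓

Yes, triangle inequality satisfied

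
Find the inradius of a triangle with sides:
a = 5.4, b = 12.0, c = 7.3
r = Area/s where s is the semi-perimeter.
s = (5.4 + 12.0 + 7.3)/2 = 24.7/2 = 12.35
Area = √(s(s−a)(s−b)(s−c)) = √(12.35·6.95·0.35·5.05) ≈ √151.709 ≈ 12.317
r ≈ 12.317/12.35 ≈ 0.997329

r = 0.9973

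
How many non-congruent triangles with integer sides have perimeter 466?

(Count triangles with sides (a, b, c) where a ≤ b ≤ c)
Let a ≤ b ≤ c with a + b + c = 466. The only binding inequality is a + b > c, i.e. 466 − c > c, so c < 466/2; and c ≥ 466/3 since c is the largest side.
So 156 ≤ c ≤ 232. For each c, b runs from ⌈(466 − c)/2⌉ up to c (then a = 466 − b − c satisfies 1 ≤ a ≤ b automatically), giving c − ⌈(466 − c)/2⌉ + 1 choices.
Summing over c: 2 + 3 + 5 + 6 + … + 114 + 116  (77 terms, c = 156, …, 232) = 4524
Check (closed form: nearest integer to p²/48 for even p, (p+3)²/48 for odd p): 466²/48 = 217156/48 ≈ 4524.08 → 4524

4524 triangles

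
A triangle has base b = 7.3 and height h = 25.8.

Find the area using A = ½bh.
A = ½·b·h = ½·7.3·25.8 = ½·188.34 = 94.17

Area = 94.17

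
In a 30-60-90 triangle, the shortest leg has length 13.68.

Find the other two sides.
In a 30-60-90 triangle the sides are in ratio 1 : √3 : 2 (short leg : long leg : hypotenuse).
Long leg = 13.68·√3 ≈ 13.68·1.73205 ≈ 23.6945
Hypotenuse = 2·13.68 = 27.36

Long leg = 13.68√3 = 23.69, Hypotenuse = 27.36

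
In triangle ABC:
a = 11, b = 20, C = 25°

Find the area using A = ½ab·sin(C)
A = ½·a·b·sin(C) = ½·11·20·sin(25°)
sin(25°) ≈ 0.422618
A ≈ ½·220·0.422618 = 110·0.422618 ≈ 46.488

Area = 46.49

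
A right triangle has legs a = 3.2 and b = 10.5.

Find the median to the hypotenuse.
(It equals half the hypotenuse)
Hypotenuse c = √(a² + b²) = √(10.24 + 110.25) = √120.49 ≈ 10.9768
Median to hypotenuse = c/2 ≈ 10.9768/2 ≈ 5.4884

Median = 5.488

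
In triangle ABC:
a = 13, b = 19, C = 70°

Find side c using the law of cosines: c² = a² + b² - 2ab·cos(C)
c² = 13² + 19² − 2·13·19·cos(70°)
cos(70°) ≈ 0.34202
c² ≈ 169 + 361 − 494·(0.34202) ≈ 530 − 168.958 ≈ 361.042
c ≈ √361.042 ≈ 19.0011

c = 19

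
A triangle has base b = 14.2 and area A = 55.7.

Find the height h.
A = ½·b·h  ⇒  h = 2A/b = 2·55.7/14.2 = 111.4/14.2 ≈ 7.84507

h = 7.845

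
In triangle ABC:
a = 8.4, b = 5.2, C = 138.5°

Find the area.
Two sides and the included angle (SAS): A = ½·a·b·sin(C) = ½·8.4·5.2·sin(138.5°)
sin(138.5°) ≈ 0.66262
A ≈ ½·43.68·0.66262 = 21.84·0.66262 ≈ 14.4716

Area = 14.47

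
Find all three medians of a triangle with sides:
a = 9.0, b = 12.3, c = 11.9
Median formula: m_a = ½√(2b² + 2c² − a²) (and cyclically). a² = 81, b² = 151.29, c² = 141.61.
m_a = ½√(2·151.29 + 2·141.61 − 81) = ½√504.8 ≈ ½·22.4678 ≈ 11.2339
m_b = ½√(2·81 + 2·141.61 − 151.29) = ½√293.93 ≈ ½·17.1444 ≈ 8.57219
m_c = ½√(2·81 + 2·151.29 − 141.61) = ½√322.97 ≈ ½·17.9714 ≈ 8.98568

m_a = 11.23, m_b = 8.572, m_c = 8.986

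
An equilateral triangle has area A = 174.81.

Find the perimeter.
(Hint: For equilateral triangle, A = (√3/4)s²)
A = (√3/4)s²  ⇒  s² = 4A/√3 = 4·174.81/√3 = 699.24/1.73205 ≈ 403.706
s ≈ √403.706 ≈ 20.0924
Perimeter = 3s ≈ 3·20.0924 ≈ 60.2773

Perimeter = 60.28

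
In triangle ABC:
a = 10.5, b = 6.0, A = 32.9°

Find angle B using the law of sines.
a/sin(A) = b/sin(B)  ⇒  sin(B) = b·sin(A)/a = 6.0·sin(32.9°)/10.5
sin(32.9°) ≈ 0.543174
sin(B) ≈ 6.0·0.543174/10.5 ≈ 3.25905/10.5 ≈ 0.310385
B = arcsin(0.310385) ≈ 18.0825°
(Since b ≤ a we need B ≤ A, so the obtuse alternative 180° − 18.0825° ≈ 161.918° is rejected.)

B = 18.08°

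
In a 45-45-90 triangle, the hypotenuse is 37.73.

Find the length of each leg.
In a 45-45-90 triangle hypotenuse = leg·√2, so leg = hypotenuse/√2.
Leg = 37.73/√2 ≈ 37.73/1.41421 ≈ 26.6791

Each leg = 26.68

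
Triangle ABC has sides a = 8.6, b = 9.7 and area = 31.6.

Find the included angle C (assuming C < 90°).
Area = ½·a·b·sin(C)  ⇒  sin(C) = 2·Area/(a·b) = 2·31.6/(8.6·9.7) = 63.2/83.42 ≈ 0.757612
C = arcsin(0.757612) ≈ 49.2541° (taking the acute solution since C < 90°)

C = 49.25°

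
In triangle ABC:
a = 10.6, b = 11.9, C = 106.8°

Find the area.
Two sides and the included angle (SAS): A = ½·a·b·sin(C) = ½·10.6·11.9·sin(106.8°)
sin(106.8°) ≈ 0.957319
A ≈ ½·126.14·0.957319 = 63.07·0.957319 ≈ 60.3781

Area = 60.38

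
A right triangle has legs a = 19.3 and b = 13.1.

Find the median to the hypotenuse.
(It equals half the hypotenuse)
Hypotenuse c = √(a² + b²) = √(372.49 + 171.61) = √544.1 ≈ 23.326
Median to hypotenuse = c/2 ≈ 23.326/2 ≈ 11.663

Median = 11.66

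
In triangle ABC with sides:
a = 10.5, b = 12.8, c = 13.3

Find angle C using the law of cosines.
c² = a² + b² − 2ab·cos(C)  ⇒  cos(C) = (a² + b² − c²)/(2ab)
cos(C) = (10.5² + 12.8² − 13.3²)/(2·10.5·12.8) = (110.25 + 163.84 − 176.89)/268.8 = 97.2/268.8 ≈ 0.361607
C = arccos(0.361607) ≈ 68.8011°

C = 68.8°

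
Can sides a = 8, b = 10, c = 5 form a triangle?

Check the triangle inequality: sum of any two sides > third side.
a + b vs c: 8 + 10 = 18 > 5  ✓
a + c vs b: 8 + 5 = 13 > 10  ✓
b + c vs a: 10 + 5 = 15 > 8  ✓

Yes, triangle inequality satisfied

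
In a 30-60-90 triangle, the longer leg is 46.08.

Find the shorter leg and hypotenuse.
In a 30-60-90 triangle the sides are in ratio 1 : √3 : 2, so short leg = long leg/√3 and hypotenuse = 2·(short leg).
Short leg = 46.08/√3 ≈ 46.08/1.73205 ≈ 26.6043
Hypotenuse = 2·26.6043 ≈ 53.2086

Short leg = 26.6, Hypotenuse = 53.21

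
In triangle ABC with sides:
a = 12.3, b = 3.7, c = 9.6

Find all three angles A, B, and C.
Law of cosines for each angle (a² = 151.29, b² = 13.69, c² = 92.16):
cos(A) = (b² + c² − a²)/(2bc) = (13.69 + 92.16 − 151.29)/(2·3.7·9.6) = -45.44/71.04 ≈ -0.63964  ⇒  A ≈ 129.765°
cos(B) = (a² + c² − b²)/(2ac) = (151.29 + 92.16 − 13.69)/(2·12.3·9.6) = 229.76/236.16 ≈ 0.9729  ⇒  B ≈ 13.3693°
cos(C) = (a² + b² − c²)/(2ab) = (151.29 + 13.69 − 92.16)/(2·12.3·3.7) = 72.82/91.02 ≈ 0.800044  ⇒  C ≈ 36.8657°
Check: A + B + C ≈ 180°

A = 129.8°, B = 13.37°, C = 36.87°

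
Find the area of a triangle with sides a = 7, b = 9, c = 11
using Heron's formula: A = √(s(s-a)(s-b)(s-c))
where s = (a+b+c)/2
s = (7 + 9 + 11)/2 = 27/2 = 13.5
s − a = 6.5, s − b = 4.5, s − c = 2.5
s(s−a)(s−b)(s−c) = 13.5·6.5·4.5·2.5 = 987.1875
Area = √987.1875 ≈ 31.4195

s = 13.5, Area = 31.42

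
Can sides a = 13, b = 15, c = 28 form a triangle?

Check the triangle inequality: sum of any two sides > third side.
a + b vs c: 13 + 15 = 28 ≤ 28  ✗
a + c vs b: 13 + 28 = 41 > 15  ✓
b + c vs a: 15 + 28 = 43 > 13  ✓

No: 13 + 15 = 28 is not > 28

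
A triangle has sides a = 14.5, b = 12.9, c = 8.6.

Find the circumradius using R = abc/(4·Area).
First find the area with Heron's formula.
s = (14.5 + 12.9 + 8.6)/2 = 18
Area = √(s(s−a)(s−b)(s−c)) = √(18·3.5·5.1·9.4) ≈ √3020.22 ≈ 54.9565
abc = 14.5·12.9·8.6 = 1608.63
R = abc/(4·Area) ≈ 1608.63/(4·54.9565) = 1608.63/219.826 ≈ 7.31774

R = 7.318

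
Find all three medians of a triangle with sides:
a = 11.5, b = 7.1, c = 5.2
Median formula: m_a = ½√(2b² + 2c² − a²) (and cyclically). a² = 132.25, b² = 50.41, c² = 27.04.
m_a = ½√(2·50.41 + 2·27.04 − 132.25) = ½√22.65 ≈ ½·4.7592 ≈ 2.3796
m_b = ½√(2·132.25 + 2·27.04 − 50.41) = ½√268.17 ≈ ½·16.3759 ≈ 8.18795
m_c = ½√(2·132.25 + 2·50.41 − 27.04) = ½√338.28 ≈ ½·18.3924 ≈ 9.19619

m_a = 2.38, m_b = 8.188, m_c = 9.196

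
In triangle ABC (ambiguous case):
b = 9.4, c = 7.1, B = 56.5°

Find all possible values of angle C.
b/sin(B) = c/sin(C)  ⇒  sin(C) = c·sin(B)/b = 7.1·sin(56.5°)/9.4
sin(56.5°) ≈ 0.833886
sin(C) ≈ 7.1·0.833886/9.4 ≈ 5.92059/9.4 ≈ 0.62985
Candidate 1: C₁ = arcsin(0.62985) ≈ 39.0391°  →  A = 180° − 56.5° − 39.0391° ≈ 84.4609° > 0, valid
Candidate 2: C₂ = 180° − C₁ ≈ 140.961°  →  A = 180° − 56.5° − 140.961° ≈ -17.4609° ≤ 0, not a valid triangle

C = 39.04° (one solution)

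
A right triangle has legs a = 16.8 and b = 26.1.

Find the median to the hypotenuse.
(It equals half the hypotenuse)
Hypotenuse c = √(a² + b²) = √(282.24 + 681.21) = √963.45 ≈ 31.0395
Median to hypotenuse = c/2 ≈ 31.0395/2 ≈ 15.5197

Median = 15.52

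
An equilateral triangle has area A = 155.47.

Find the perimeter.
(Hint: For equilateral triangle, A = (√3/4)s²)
A = (√3/4)s²  ⇒  s² = 4A/√3 = 4·155.47/√3 = 621.88/1.73205 ≈ 359.043
s ≈ √359.043 ≈ 18.9484
Perimeter = 3s ≈ 3·18.9484 ≈ 56.8453

Perimeter = 56.85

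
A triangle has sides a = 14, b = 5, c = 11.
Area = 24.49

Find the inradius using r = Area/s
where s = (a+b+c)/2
s = (14 + 5 + 11)/2 = 30/2 = 15
r = Area/s = 24.49/15 ≈ 1.63267

r = 1.633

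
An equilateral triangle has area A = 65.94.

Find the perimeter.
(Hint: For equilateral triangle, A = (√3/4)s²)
A = (√3/4)s²  ⇒  s² = 4A/√3 = 4·65.94/√3 = 263.76/1.73205 ≈ 152.282
s ≈ √152.282 ≈ 12.3403
Perimeter = 3s ≈ 3·12.3403 ≈ 37.0208

Perimeter = 37.02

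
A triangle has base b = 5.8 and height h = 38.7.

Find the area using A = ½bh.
A = ½·b·h = ½·5.8·38.7 = ½·224.46 = 112.23

Area = 112.23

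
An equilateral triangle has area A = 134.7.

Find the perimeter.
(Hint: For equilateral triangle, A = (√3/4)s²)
A = (√3/4)s²  ⇒  s² = 4A/√3 = 4·134.7/√3 = 538.8/1.73205 ≈ 311.076
s ≈ √311.076 ≈ 17.6374
Perimeter = 3s ≈ 3·17.6374 ≈ 52.9121

Perimeter = 52.91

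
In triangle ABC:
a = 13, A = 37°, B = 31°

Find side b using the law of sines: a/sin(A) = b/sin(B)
a/sin(A) = b/sin(B)  ⇒  b = a·sin(B)/sin(A) = 13·sin(31°)/sin(37°)
sin(31°) ≈ 0.515038, sin(37°) ≈ 0.601815
b ≈ 13·0.515038/0.601815 ≈ 6.69549/0.601815 ≈ 11.1255

b = 11.13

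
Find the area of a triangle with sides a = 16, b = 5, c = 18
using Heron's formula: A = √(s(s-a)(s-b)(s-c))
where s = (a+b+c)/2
s = (16 + 5 + 18)/2 = 39/2 = 19.5
s − a = 3.5, s − b = 14.5, s − c = 1.5
s(s−a)(s−b)(s−c) = 19.5·3.5·14.5·1.5 = 1484.4375
Area = √1484.4375 ≈ 38.5284

s = 19.5, Area = 38.53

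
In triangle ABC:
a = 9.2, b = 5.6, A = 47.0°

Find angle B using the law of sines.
a/sin(A) = b/sin(B)  ⇒  sin(B) = b·sin(A)/a = 5.6·sin(47.0°)/9.2
sin(47.0°) ≈ 0.731354
sin(B) ≈ 5.6·0.731354/9.2 ≈ 4.09558/9.2 ≈ 0.445172
B = arcsin(0.445172) ≈ 26.4343°
(Since b ≤ a we need B ≤ A, so the obtuse alternative 180° − 26.4343° ≈ 153.566° is rejected.)

B = 26.43°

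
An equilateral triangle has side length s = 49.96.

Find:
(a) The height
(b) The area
(a) The height splits the triangle into two 30-60-90 halves: h = s·√3/2 = 49.96·1.73205/2 ≈ 86.5333/2 ≈ 43.2666
(b) Area = (√3/4)·s² = (√3/4)·49.96² = (√3/4)·2496.0016 ≈ 0.433013·2496.0016 ≈ 1080.8

Height = 43.27, Area = 1081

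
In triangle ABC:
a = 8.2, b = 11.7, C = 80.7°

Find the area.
Two sides and the included angle (SAS): A = ½·a·b·sin(C) = ½·8.2·11.7·sin(80.7°)
sin(80.7°) ≈ 0.986856
A ≈ ½·95.94·0.986856 = 47.97·0.986856 ≈ 47.3395

Area = 47.34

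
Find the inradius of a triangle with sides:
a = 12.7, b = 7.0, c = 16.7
r = Area/s where s is the semi-perimeter.
s = (12.7 + 7.0 + 16.7)/2 = 36.4/2 = 18.2
Area = √(s(s−a)(s−b)(s−c)) = √(18.2·5.5·11.2·1.5) ≈ √1681.68 ≈ 41.0083
r ≈ 41.0083/18.2 ≈ 2.2532

r = 2.253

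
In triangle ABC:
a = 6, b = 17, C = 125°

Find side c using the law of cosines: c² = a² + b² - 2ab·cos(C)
c² = 6² + 17² − 2·6·17·cos(125°)
cos(125°) ≈ -0.573576
c² ≈ 36 + 289 − 204·(-0.573576) ≈ 325 + 117.01 ≈ 442.01
c ≈ √442.01 ≈ 21.024

c = 21.02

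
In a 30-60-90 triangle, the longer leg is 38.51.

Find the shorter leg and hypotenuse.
In a 30-60-90 triangle the sides are in ratio 1 : √3 : 2, so short leg = long leg/√3 and hypotenuse = 2·(short leg).
Short leg = 38.51/√3 ≈ 38.51/1.73205 ≈ 22.2338
Hypotenuse = 2·22.2338 ≈ 44.4675

Short leg = 22.23, Hypotenuse = 44.47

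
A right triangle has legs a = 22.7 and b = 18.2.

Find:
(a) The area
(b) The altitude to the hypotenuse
(a) The legs are perpendicular, so Area = ½·a·b = ½·22.7·18.2 = ½·413.14 = 206.57
(b) Hypotenuse c = √(a² + b²) = √(515.29 + 331.24) = √846.53 ≈ 29.0952
    Area = ½·c·h_c  ⇒  h_c = 2·Area/c = 413.14/29.0952 ≈ 14.1996

Area = 206.57, h_c = 14.2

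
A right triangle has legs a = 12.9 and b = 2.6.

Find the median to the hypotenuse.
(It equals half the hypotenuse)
Hypotenuse c = √(a² + b²) = √(166.41 + 6.76) = √173.17 ≈ 13.1594
Median to hypotenuse = c/2 ≈ 13.1594/2 ≈ 6.5797

Median = 6.58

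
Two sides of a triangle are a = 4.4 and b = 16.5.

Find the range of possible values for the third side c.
Triangle inequality: |a − b| < c < a + b
|a − b| = |4.4 − 16.5| = 12.1
a + b = 4.4 + 16.5 = 20.9

12.1 < c < 20.9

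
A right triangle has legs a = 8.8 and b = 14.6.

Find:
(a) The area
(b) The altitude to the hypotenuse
(a) The legs are perpendicular, so Area = ½·a·b = ½·8.8·14.6 = ½·128.48 = 64.24
(b) Hypotenuse c = √(a² + b²) = √(77.44 + 213.16) = √290.6 ≈ 17.047
    Area = ½·c·h_c  ⇒  h_c = 2·Area/c = 128.48/17.047 ≈ 7.53681

Area = 64.24, h_c = 7.537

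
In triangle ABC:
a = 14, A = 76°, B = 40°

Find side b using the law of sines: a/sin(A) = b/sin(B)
a/sin(A) = b/sin(B)  ⇒  b = a·sin(B)/sin(A) = 14·sin(40°)/sin(76°)
sin(40°) ≈ 0.642788, sin(76°) ≈ 0.970296
b ≈ 14·0.642788/0.970296 ≈ 8.99903/0.970296 ≈ 9.27452

b = 9.275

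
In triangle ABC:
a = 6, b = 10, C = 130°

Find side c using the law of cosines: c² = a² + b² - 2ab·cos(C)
c² = 6² + 10² − 2·6·10·cos(130°)
cos(130°) ≈ -0.642788
c² ≈ 36 + 100 − 120·(-0.642788) ≈ 136 + 77.1345 ≈ 213.135
c ≈ √213.135 ≈ 14.5991

c = 14.6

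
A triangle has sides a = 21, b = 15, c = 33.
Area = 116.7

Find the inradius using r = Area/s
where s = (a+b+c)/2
s = (21 + 15 + 33)/2 = 69/2 = 34.5
r = Area/s = 116.7/34.5 ≈ 3.38261

r = 3.383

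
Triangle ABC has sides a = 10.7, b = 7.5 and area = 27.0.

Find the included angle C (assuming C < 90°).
Area = ½·a·b·sin(C)  ⇒  sin(C) = 2·Area/(a·b) = 2·27.0/(10.7·7.5) = 54/80.25 ≈ 0.672897
C = arcsin(0.672897) ≈ 42.2911° (taking the acute solution since C < 90°)

C = 42.29°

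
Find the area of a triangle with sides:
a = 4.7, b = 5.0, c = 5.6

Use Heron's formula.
s = (4.7 + 5.0 + 5.6)/2 = 15.3/2 = 7.65
s − a = 2.95, s − b = 2.65, s − c = 2.05
s(s−a)(s−b)(s−c) = 7.65·2.95·2.65·2.05 ≈ 122.598
Area = √122.598 ≈ 11.0724

Area = 11.07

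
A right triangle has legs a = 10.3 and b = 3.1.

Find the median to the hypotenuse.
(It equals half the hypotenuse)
Hypotenuse c = √(a² + b²) = √(106.09 + 9.61) = √115.7 ≈ 10.7564
Median to hypotenuse = c/2 ≈ 10.7564/2 ≈ 5.3782

Median = 5.378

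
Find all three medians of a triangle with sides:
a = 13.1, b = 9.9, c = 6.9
Median formula: m_a = ½√(2b² + 2c² − a²) (and cyclically). a² = 171.61, b² = 98.01, c² = 47.61.
m_a = ½√(2·98.01 + 2·47.61 − 171.61) = ½√119.63 ≈ ½·10.9375 ≈ 5.46877
m_b = ½√(2·171.61 + 2·47.61 − 98.01) = ½√340.43 ≈ ½·18.4507 ≈ 9.22537
m_c = ½√(2·171.61 + 2·98.01 − 47.61) = ½√491.63 ≈ ½·22.1727 ≈ 11.0864

m_a = 5.469, m_b = 9.225, m_c = 11.09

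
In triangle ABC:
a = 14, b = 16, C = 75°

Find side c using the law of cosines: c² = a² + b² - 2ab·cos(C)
c² = 14² + 16² − 2·14·16·cos(75°)
cos(75°) ≈ 0.258819
c² ≈ 196 + 256 − 448·(0.258819) ≈ 452 − 115.951 ≈ 336.049
c ≈ √336.049 ≈ 18.3316

c = 18.33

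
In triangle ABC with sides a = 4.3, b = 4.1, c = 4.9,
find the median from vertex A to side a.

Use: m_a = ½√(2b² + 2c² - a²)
m_a = ½√(2·4.1² + 2·4.9² − 4.3²) = ½√(2·16.81 + 2·24.01 − 18.49) = ½√(33.62 + 48.02 − 18.49) = ½√63.15
√63.15 ≈ 7.9467, so m_a ≈ 3.97335

m_a = 3.973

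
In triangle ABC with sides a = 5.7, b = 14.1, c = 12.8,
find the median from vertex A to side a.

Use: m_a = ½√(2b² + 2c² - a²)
m_a = ½√(2·14.1² + 2·12.8² − 5.7²) = ½√(2·198.81 + 2·163.84 − 32.49) = ½√(397.62 + 327.68 − 32.49) = ½√692.81
√692.81 ≈ 26.3213, so m_a ≈ 13.1606

m_a = 13.16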